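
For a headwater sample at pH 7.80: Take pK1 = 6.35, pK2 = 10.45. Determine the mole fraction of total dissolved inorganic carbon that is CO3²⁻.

α₂ = 0.00216

α₂ = 1 / (1 + [H⁺]/K2 + [H⁺]²/(K1K2)) = 1 / (1 + 10^+2.65 + 10^+1.20)
   = 1 / (1 + 446.68 + 15.849) = 1/463.53 = 0.002157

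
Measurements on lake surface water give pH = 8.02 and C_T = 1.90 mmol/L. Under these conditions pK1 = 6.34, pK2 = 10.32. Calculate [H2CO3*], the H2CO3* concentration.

[CO2*] = 0.0387 mmol/L

α₀ = 1 / (1 + K1/[H⁺] + K1K2/[H⁺]²) = 1 / (1 + 10^+1.68 + 10^-0.62)
   = 1 / (1 + 47.863 + 0.23988) = 1/49.103 = 0.02037
[CO2*] = α₀ × DIC = 0.02037 × 1.90 = 0.0387 mmol/L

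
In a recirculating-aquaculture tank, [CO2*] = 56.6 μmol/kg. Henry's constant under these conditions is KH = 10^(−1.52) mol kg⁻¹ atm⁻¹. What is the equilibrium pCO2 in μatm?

KH = 10^(−1.52) = 3.020×10^-2 mol kg⁻¹ atm⁻¹
pCO2 = [CO2*]/KH = 56.6×10^-6 / 3.020×10^-2 = 1.87×10^-3 atm = 1870 μatm

pCO2 = 1870 μatm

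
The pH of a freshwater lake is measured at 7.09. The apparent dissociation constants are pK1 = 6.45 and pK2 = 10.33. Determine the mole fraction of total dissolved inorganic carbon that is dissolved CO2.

α₀ = 1 / (1 + K1/[H⁺] + K1K2/[H⁺]²) = 1 / (1 + 10^+0.64 + 10^-2.60)
   = 1 / (1 + 4.3652 + 0.0025119) = 1/5.3677 = 0.1863

α₀ = 0.186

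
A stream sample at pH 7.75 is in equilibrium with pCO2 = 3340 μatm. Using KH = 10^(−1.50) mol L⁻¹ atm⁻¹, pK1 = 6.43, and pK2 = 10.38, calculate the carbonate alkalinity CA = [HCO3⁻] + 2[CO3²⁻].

[CO2*] = KH · pCO2 = 10^(−1.50) × 3340×10^-6 = 1.056×10^-4 mol/L
α₀ = 1/(1 + K1/[H⁺] + K1K2/[H⁺]²) = 1/(1 + 10^+1.32 + 10^-1.31) = 0.04557
DIC = [CO2*]/α₀ = 1.056×10^-4 / 0.04557 = 2.318 mmol/L
CA = (α₁ + 2α₂)·DIC = (0.9522 + 2×0.002232) × 2.318 = 2.22 mmol/L

CA = 2.22 mmol/L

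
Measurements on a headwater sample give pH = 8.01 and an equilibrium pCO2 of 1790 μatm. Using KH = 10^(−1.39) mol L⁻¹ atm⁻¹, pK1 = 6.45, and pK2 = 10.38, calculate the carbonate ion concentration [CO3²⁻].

[CO2*] = KH · pCO2 = 10^(−1.39) × 1790×10^-6 = 7.292×10^-5 mol/L
α₀ = 1/(1 + K1/[H⁺] + K1K2/[H⁺]²) = 1/(1 + 10^+1.56 + 10^-0.81) = 0.02669
DIC = [CO2*]/α₀ = 7.292×10^-5 / 0.02669 = 2.732 mmol/L
[CO3²⁻] = α₂·DIC; α₂ = 0.004134, so [CO3²⁻] = 0.004134 × 2.732 = 0.0113 mmol/L = 11.3 μmol/L

[CO3²⁻] = 11.3 μmol/L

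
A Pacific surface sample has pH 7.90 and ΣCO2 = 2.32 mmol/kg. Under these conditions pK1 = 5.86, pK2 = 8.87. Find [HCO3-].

α₁ = 1 / (1 + [H⁺]/K1 + K2/[H⁺]) = 1 / (1 + 10^-2.04 + 10^-0.97)
   = 1 / (1 + 0.0091201 + 0.10715) = 1/1.1163 = 0.8958
[HCO3⁻] = α₁ × DIC = 0.8958 × 2.32 = 2.08 mmol/kg

[HCO3⁻] = 2.08 mmol/kg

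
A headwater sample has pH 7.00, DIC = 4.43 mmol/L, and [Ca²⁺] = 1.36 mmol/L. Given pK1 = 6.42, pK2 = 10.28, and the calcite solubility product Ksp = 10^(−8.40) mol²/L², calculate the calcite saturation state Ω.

Ω = 0.629

α₂ = 1 / (1 + [H⁺]/K2 + [H⁺]²/(K1K2)) = 1 / (1 + 10^+3.28 + 10^+2.70)
   = 1 / (1 + 1905.5 + 501.19) = 1/2407.6 = 0.0004153
[CO3²⁻] = α₂ × DIC = 0.0004153 × 4.43 = 0.001840 mmol/L = 1.840 μmol/L
Ksp = 10^(−8.40) = 3.981×10^-9
Ω = [Ca²⁺][CO3²⁻]/Ksp = (1.36×10^-3)(1.840×10^-6) / 3.981×10^-9 = 0.629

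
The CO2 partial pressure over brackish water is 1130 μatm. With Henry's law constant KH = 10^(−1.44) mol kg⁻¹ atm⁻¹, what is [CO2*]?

[CO2*] = 41.0 μmol/kg

KH = 10^(−1.44) = 3.631×10^-2 mol kg⁻¹ atm⁻¹
[CO2*] = KH · pCO2 = 3.631×10^-2 × 1130×10^-6 atm = 4.10×10^-5 mol/kg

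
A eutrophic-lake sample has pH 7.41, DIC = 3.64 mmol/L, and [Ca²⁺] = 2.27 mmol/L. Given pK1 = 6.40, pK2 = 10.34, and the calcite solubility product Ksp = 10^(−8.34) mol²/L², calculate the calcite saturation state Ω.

Ω = 1.93

α₂ = 1 / (1 + [H⁺]/K2 + [H⁺]²/(K1K2)) = 1 / (1 + 10^+2.93 + 10^+1.92)
   = 1 / (1 + 851.14 + 83.176) = 1/935.31 = 0.001069
[CO3²⁻] = α₂ × DIC = 0.001069 × 3.64 = 0.003892 mmol/L = 3.892 μmol/L
Ksp = 10^(−8.34) = 4.571×10^-9
Ω = [Ca²⁺][CO3²⁻]/Ksp = (2.27×10^-3)(3.892×10^-6) / 4.571×10^-9 = 1.93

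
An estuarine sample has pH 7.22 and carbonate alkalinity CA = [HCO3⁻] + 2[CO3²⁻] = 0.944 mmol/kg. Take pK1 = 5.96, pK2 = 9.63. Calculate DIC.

DIC = 0.992 mmol/kg

CA = [HCO3⁻] + 2[CO3²⁻] = (α₁ + 2α₂)·DIC
At pH 7.22: [H⁺]/K1 = 10^-1.26 = 0.054954, K2/[H⁺] = 10^-2.41 = 0.0038905
α₁ = 1/(1 + 0.054954 + 0.0038905) = 1/1.0588 = 0.9444; α₂ = α₁·K2/[H⁺] = 0.003674
α₁ + 2α₂ = 0.9518
DIC = CA / (α₁ + 2α₂) = 0.944 / 0.9518 = 0.992 mmol/kg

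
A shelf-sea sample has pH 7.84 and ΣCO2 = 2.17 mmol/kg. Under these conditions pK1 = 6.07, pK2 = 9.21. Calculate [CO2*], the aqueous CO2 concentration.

α₀ = 1 / (1 + K1/[H⁺] + K1K2/[H⁺]²) = 1 / (1 + 10^+1.77 + 10^+0.40)
   = 1 / (1 + 58.884 + 2.5119) = 1/62.396 = 0.01603
[CO2*] = α₀ × DIC = 0.01603 × 2.17 = 0.0348 mmol/kg

[CO2*] = 0.0348 mmol/kg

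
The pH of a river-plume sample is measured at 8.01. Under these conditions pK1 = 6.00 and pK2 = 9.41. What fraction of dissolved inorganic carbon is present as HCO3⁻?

α₁ = 1 / (1 + [H⁺]/K1 + K2/[H⁺]) = 1 / (1 + 10^-2.01 + 10^-1.40)
   = 1 / (1 + 0.0097724 + 0.039811) = 1/1.0496 = 0.9528

α₁ = 0.953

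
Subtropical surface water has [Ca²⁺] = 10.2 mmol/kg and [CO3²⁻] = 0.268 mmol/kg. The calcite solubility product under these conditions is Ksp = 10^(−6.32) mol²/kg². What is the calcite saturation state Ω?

Ω = 5.71

Ksp = 10^(−6.32) = 4.786×10^-7
Ω = [Ca²⁺][CO3²⁻]/Ksp = (10.2×10^-3)(0.268×10^-3) / 4.786×10^-7 = 5.71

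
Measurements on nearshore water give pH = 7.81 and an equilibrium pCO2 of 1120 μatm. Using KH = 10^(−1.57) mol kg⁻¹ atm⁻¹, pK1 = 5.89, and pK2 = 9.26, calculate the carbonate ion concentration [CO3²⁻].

[CO3²⁻] = 0.0890 mmol/kg

[CO2*] = KH · pCO2 = 10^(−1.57) × 1120×10^-6 = 3.015×10^-5 mol/kg
α₀ = 1/(1 + K1/[H⁺] + K1K2/[H⁺]²) = 1/(1 + 10^+1.92 + 10^+0.47) = 0.01148
DIC = [CO2*]/α₀ = 3.015×10^-5 / 0.01148 = 2.626 mmol/kg
[CO3²⁻] = α₂·DIC; α₂ = 0.03387, so [CO3²⁻] = 0.03387 × 2.626 = 0.0890 mmol/kg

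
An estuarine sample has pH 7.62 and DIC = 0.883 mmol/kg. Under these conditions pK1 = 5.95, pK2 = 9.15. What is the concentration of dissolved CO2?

[CO2*] = 18.0 μmol/kg

α₀ = 1 / (1 + K1/[H⁺] + K1K2/[H⁺]²) = 1 / (1 + 10^+1.67 + 10^+0.14)
   = 1 / (1 + 46.774 + 1.3804) = 1/49.154 = 0.02034
[CO2*] = α₀ × DIC = 0.02034 × 0.883 = 0.0180 mmol/kg = 18.0 μmol/kg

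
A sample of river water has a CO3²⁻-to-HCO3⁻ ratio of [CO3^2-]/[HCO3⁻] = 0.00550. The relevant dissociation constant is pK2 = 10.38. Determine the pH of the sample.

pH = 8.12

From K2 = [H⁺][CO3^2-]/[HCO3⁻]:  pH = pK2 + log₁₀([CO3^2-]/[HCO3⁻])
log₁₀(0.00550) = -2.260
pH = 10.38 + (-2.260) = 8.12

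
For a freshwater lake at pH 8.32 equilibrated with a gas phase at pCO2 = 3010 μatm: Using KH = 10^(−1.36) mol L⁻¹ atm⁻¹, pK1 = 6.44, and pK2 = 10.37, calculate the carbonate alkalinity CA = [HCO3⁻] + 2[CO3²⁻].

[CO2*] = KH · pCO2 = 10^(−1.36) × 3010×10^-6 = 1.314×10^-4 mol/L
α₀ = 1/(1 + K1/[H⁺] + K1K2/[H⁺]²) = 1/(1 + 10^+1.88 + 10^-0.17) = 0.01290
DIC = [CO2*]/α₀ = 1.314×10^-4 / 0.01290 = 10.19 mmol/L
CA = (α₁ + 2α₂)·DIC = (0.9784 + 2×0.008720) × 10.19 = 10.1 mmol/L

CA = 10.1 mmol/L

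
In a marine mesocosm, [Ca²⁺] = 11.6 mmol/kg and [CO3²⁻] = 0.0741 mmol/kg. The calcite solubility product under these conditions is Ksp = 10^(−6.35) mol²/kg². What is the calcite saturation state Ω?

Ksp = 10^(−6.35) = 4.467×10^-7
Ω = [Ca²⁺][CO3²⁻]/Ksp = (11.6×10^-3)(0.0741×10^-3) / 4.467×10^-7 = 1.92

Ω = 1.92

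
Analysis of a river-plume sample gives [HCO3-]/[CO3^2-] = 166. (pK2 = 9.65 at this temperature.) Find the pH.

pH = 7.43

From K2 = [H⁺][CO3^2-]/[HCO3-]:  pH = pK2 − log₁₀([HCO3-]/[CO3^2-])
log₁₀(166) = +2.220
pH = 9.65 − (+2.220) = 7.43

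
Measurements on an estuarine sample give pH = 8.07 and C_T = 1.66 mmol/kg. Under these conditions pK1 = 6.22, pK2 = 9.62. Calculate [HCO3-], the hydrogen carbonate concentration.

[HCO3⁻] = 1.59 mmol/kg

α₁ = 1 / (1 + [H⁺]/K1 + K2/[H⁺]) = 1 / (1 + 10^-1.85 + 10^-1.55)
   = 1 / (1 + 0.014125 + 0.028184) = 1/1.0423 = 0.9594
[HCO3⁻] = α₁ × DIC = 0.9594 × 1.66 = 1.59 mmol/kg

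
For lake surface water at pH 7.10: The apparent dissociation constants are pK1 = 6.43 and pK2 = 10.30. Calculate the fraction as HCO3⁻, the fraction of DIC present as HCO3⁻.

α₁ = 1 / (1 + [H⁺]/K1 + K2/[H⁺]) = 1 / (1 + 10^-0.67 + 10^-3.20)
   = 1 / (1 + 0.21380 + 0.00063096) = 1/1.2144 = 0.8234

α₁ = 0.823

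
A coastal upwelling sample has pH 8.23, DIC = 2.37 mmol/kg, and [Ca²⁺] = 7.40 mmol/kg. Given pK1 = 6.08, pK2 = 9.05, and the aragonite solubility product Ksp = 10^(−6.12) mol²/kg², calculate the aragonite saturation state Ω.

α₂ = 1 / (1 + [H⁺]/K2 + [H⁺]²/(K1K2)) = 1 / (1 + 10^+0.82 + 10^-1.33)
   = 1 / (1 + 6.6069 + 0.046774) = 1/7.6537 = 0.1307
[CO3²⁻] = α₂ × DIC = 0.1307 × 2.37 = 0.3097 mmol/kg
Ksp = 10^(−6.12) = 7.586×10^-7
Ω = [Ca²⁺][CO3²⁻]/Ksp = (7.40×10^-3)(3.097×10^-4) / 7.586×10^-7 = 3.02

Ω = 3.02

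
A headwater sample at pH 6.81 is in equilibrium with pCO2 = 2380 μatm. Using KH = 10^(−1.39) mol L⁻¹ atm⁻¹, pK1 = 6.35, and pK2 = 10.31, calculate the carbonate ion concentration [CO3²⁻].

[CO2*] = KH · pCO2 = 10^(−1.39) × 2380×10^-6 = 9.696×10^-5 mol/L
α₀ = 1/(1 + K1/[H⁺] + K1K2/[H⁺]²) = 1/(1 + 10^+0.46 + 10^-3.04) = 0.2574
DIC = [CO2*]/α₀ = 9.696×10^-5 / 0.2574 = 0.3767 mmol/L
[CO3²⁻] = α₂·DIC; α₂ = 0.0002348, so [CO3²⁻] = 0.0002348 × 0.3767 = 8.84×10^-5 mmol/L = 0.0884 μmol/L

[CO3²⁻] = 0.0884 μmol/L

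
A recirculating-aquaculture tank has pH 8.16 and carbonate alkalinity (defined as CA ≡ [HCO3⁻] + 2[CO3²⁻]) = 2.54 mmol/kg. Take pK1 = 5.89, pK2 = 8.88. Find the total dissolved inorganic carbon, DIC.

DIC = 2.20 mmol/kg

CA = [HCO3⁻] + 2[CO3²⁻] = (α₁ + 2α₂)·DIC
At pH 8.16: [H⁺]/K1 = 10^-2.27 = 0.0053703, K2/[H⁺] = 10^-0.72 = 0.19055
α₁ = 1/(1 + 0.0053703 + 0.19055) = 1/1.1959 = 0.8362; α₂ = α₁·K2/[H⁺] = 0.1593
α₁ + 2α₂ = 1.1548
DIC = CA / (α₁ + 2α₂) = 2.54 / 1.1548 = 2.20 mmol/kg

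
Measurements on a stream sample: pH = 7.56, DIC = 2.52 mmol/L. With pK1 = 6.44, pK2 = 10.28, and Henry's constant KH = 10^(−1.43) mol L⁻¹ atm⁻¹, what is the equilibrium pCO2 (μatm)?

α₀ = 1 / (1 + K1/[H⁺] + K1K2/[H⁺]²) = 1 / (1 + 10^+1.12 + 10^-1.60)
   = 1 / (1 + 13.183 + 0.025119) = 1/14.208 = 0.07038
[CO2*] = α₀ × DIC = 0.07038 × 2.52 = 0.1774 mmol/L
pCO2 = [CO2*]/KH = 1.774×10^-4 / 3.715×10^-2 = 4770 μatm

pCO2 = 4770 μatm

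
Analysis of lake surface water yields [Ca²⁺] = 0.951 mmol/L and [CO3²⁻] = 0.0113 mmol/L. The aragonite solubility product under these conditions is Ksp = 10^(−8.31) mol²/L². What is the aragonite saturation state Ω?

Ω = 2.19

Ksp = 10^(−8.31) = 4.898×10^-9
Ω = [Ca²⁺][CO3²⁻]/Ksp = (0.951×10^-3)(0.0113×10^-3) / 4.898×10^-9 = 2.19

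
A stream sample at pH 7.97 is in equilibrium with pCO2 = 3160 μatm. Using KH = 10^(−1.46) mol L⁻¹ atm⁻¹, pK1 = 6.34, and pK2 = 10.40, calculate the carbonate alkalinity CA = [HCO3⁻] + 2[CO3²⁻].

CA = 4.71 mmol/L

[CO2*] = KH · pCO2 = 10^(−1.46) × 3160×10^-6 = 1.096×10^-4 mol/L
α₀ = 1/(1 + K1/[H⁺] + K1K2/[H⁺]²) = 1/(1 + 10^+1.63 + 10^-0.80) = 0.02282
DIC = [CO2*]/α₀ = 1.096×10^-4 / 0.02282 = 4.801 mmol/L
CA = (α₁ + 2α₂)·DIC = (0.9736 + 2×0.003617) × 4.801 = 4.71 mmol/L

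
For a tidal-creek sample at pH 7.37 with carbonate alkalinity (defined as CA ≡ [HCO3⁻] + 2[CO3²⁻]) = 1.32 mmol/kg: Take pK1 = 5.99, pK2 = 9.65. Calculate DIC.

DIC = 1.37 mmol/kg

CA = [HCO3⁻] + 2[CO3²⁻] = (α₁ + 2α₂)·DIC
At pH 7.37: [H⁺]/K1 = 10^-1.38 = 0.041687, K2/[H⁺] = 10^-2.28 = 0.0052481
α₁ = 1/(1 + 0.041687 + 0.0052481) = 1/1.0469 = 0.9552; α₂ = α₁·K2/[H⁺] = 0.005013
α₁ + 2α₂ = 0.9652
DIC = CA / (α₁ + 2α₂) = 1.32 / 0.9652 = 1.37 mmol/kg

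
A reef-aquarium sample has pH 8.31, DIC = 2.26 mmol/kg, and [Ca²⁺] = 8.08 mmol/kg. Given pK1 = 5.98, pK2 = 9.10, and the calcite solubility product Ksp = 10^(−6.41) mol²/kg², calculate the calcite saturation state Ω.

α₂ = 1 / (1 + [H⁺]/K2 + [H⁺]²/(K1K2)) = 1 / (1 + 10^+0.79 + 10^-1.54)
   = 1 / (1 + 6.1660 + 0.028840) = 1/7.1948 = 0.1390
[CO3²⁻] = α₂ × DIC = 0.1390 × 2.26 = 0.3141 mmol/kg
Ksp = 10^(−6.41) = 3.890×10^-7
Ω = [Ca²⁺][CO3²⁻]/Ksp = (8.08×10^-3)(3.141×10^-4) / 3.890×10^-7 = 6.52

Ω = 6.52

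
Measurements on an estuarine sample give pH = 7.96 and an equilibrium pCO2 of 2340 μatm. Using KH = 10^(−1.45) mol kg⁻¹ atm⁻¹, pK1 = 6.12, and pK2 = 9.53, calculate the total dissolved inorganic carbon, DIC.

[CO2*] = KH · pCO2 = 10^(−1.45) × 2340×10^-6 = 8.303×10^-5 mol/kg
α₀ = 1/(1 + K1/[H⁺] + K1K2/[H⁺]²) = 1/(1 + 10^+1.84 + 10^+0.27) = 0.01388
DIC = [CO2*]/α₀ = 8.303×10^-5 / 0.01388 = 5.98 mmol/kg

DIC = 5.98 mmol/kg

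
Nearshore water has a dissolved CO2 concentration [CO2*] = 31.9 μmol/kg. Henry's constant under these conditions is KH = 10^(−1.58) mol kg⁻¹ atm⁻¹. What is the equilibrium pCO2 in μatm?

pCO2 = 1210 μatm

KH = 10^(−1.58) = 2.630×10^-2 mol kg⁻¹ atm⁻¹
pCO2 = [CO2*]/KH = 31.9×10^-6 / 2.630×10^-2 = 1.21×10^-3 atm = 1210 μatm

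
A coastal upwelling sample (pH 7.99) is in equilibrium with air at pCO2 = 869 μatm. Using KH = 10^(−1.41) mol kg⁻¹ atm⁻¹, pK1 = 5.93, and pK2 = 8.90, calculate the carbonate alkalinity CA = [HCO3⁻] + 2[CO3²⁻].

CA = 4.84 mmol/kg

[CO2*] = KH · pCO2 = 10^(−1.41) × 869×10^-6 = 3.381×10^-5 mol/kg
α₀ = 1/(1 + K1/[H⁺] + K1K2/[H⁺]²) = 1/(1 + 10^+2.06 + 10^+1.15) = 0.007696
DIC = [CO2*]/α₀ = 3.381×10^-5 / 0.007696 = 4.393 mmol/kg
CA = (α₁ + 2α₂)·DIC = (0.8836 + 2×0.1087) × 4.393 = 4.84 mmol/kg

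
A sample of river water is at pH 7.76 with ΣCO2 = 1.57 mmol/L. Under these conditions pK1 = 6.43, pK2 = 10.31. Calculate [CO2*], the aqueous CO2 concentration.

α₀ = 1 / (1 + K1/[H⁺] + K1K2/[H⁺]²) = 1 / (1 + 10^+1.33 + 10^-1.22)
   = 1 / (1 + 21.380 + 0.060256) = 1/22.440 = 0.04456
[CO2*] = α₀ × DIC = 0.04456 × 1.57 = 0.0700 mmol/L

[CO2*] = 0.0700 mmol/L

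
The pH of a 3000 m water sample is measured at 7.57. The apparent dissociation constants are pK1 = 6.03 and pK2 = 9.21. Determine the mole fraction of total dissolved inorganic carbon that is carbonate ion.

α₂ = 1 / (1 + [H⁺]/K2 + [H⁺]²/(K1K2)) = 1 / (1 + 10^+1.64 + 10^+0.10)
   = 1 / (1 + 43.652 + 1.2589) = 1/45.911 = 0.02178

α₂ = 0.0218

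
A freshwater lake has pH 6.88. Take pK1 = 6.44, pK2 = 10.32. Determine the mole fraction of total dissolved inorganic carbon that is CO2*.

α₀ = 0.266

α₀ = 1 / (1 + K1/[H⁺] + K1K2/[H⁺]²) = 1 / (1 + 10^+0.44 + 10^-3.00)
   = 1 / (1 + 2.7542 + 0.0010000) = 1/3.7552 = 0.2663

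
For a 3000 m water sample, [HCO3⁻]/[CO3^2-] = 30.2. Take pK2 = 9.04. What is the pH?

From K2 = [H⁺][CO3^2-]/[HCO3⁻]:  pH = pK2 − log₁₀([HCO3⁻]/[CO3^2-])
log₁₀(30.2) = +1.480
pH = 9.04 − (+1.480) = 7.56

pH = 7.56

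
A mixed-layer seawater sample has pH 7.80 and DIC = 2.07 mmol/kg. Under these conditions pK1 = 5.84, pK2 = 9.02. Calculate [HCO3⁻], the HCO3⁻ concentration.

α₁ = 1 / (1 + [H⁺]/K1 + K2/[H⁺]) = 1 / (1 + 10^-1.96 + 10^-1.22)
   = 1 / (1 + 0.010965 + 0.060256) = 1/1.0712 = 0.9335
[HCO3⁻] = α₁ × DIC = 0.9335 × 2.07 = 1.93 mmol/kg

[HCO3⁻] = 1.93 mmol/kg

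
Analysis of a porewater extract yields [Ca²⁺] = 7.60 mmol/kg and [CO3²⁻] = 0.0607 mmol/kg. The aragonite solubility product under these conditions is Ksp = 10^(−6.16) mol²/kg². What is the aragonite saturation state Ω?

Ksp = 10^(−6.16) = 6.918×10^-7
Ω = [Ca²⁺][CO3²⁻]/Ksp = (7.60×10^-3)(0.0607×10^-3) / 6.918×10^-7 = 0.667

Ω = 0.667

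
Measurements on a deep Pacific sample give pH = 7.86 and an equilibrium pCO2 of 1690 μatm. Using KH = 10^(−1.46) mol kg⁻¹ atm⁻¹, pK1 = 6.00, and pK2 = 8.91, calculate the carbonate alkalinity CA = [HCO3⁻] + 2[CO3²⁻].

[CO2*] = KH · pCO2 = 10^(−1.46) × 1690×10^-6 = 5.860×10^-5 mol/kg
α₀ = 1/(1 + K1/[H⁺] + K1K2/[H⁺]²) = 1/(1 + 10^+1.86 + 10^+0.81) = 0.01252
DIC = [CO2*]/α₀ = 5.860×10^-5 / 0.01252 = 4.682 mmol/kg
CA = (α₁ + 2α₂)·DIC = (0.9067 + 2×0.08081) × 4.682 = 5.00 mmol/kg

CA = 5.00 mmol/kg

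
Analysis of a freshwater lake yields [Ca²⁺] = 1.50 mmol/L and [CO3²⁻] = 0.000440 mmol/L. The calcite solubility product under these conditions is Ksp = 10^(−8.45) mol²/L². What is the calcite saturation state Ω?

Ksp = 10^(−8.45) = 3.548×10^-9
Ω = [Ca²⁺][CO3²⁻]/Ksp = (1.50×10^-3)(0.000440×10^-3) / 3.548×10^-9 = 0.186

Ω = 0.186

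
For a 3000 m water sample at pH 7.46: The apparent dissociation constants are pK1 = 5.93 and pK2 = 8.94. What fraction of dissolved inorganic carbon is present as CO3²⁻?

α₂ = 0.0312

α₂ = 1 / (1 + [H⁺]/K2 + [H⁺]²/(K1K2)) = 1 / (1 + 10^+1.48 + 10^-0.05)
   = 1 / (1 + 30.200 + 0.89125) = 1/32.091 = 0.03116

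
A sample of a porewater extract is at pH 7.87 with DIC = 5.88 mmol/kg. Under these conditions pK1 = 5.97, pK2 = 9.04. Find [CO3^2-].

[CO3²⁻] = 0.368 mmol/kg

α₂ = 1 / (1 + [H⁺]/K2 + [H⁺]²/(K1K2)) = 1 / (1 + 10^+1.17 + 10^-0.73)
   = 1 / (1 + 14.791 + 0.18621) = 1/15.977 = 0.06259
[CO3²⁻] = α₂ × DIC = 0.06259 × 5.88 = 0.368 mmol/kg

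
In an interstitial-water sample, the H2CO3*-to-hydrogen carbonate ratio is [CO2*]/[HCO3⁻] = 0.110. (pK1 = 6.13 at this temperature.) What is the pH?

From K1 = [H⁺][HCO3⁻]/[CO2*]:  pH = pK1 − log₁₀([CO2*]/[HCO3⁻])
log₁₀(0.110) = -0.959
pH = 6.13 − (-0.959) = 7.09

pH = 7.09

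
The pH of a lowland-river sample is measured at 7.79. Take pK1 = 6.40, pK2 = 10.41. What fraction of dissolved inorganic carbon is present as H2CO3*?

α₀ = 1 / (1 + K1/[H⁺] + K1K2/[H⁺]²) = 1 / (1 + 10^+1.39 + 10^-1.23)
   = 1 / (1 + 24.547 + 0.058884) = 1/25.606 = 0.03905

α₀ = 0.0391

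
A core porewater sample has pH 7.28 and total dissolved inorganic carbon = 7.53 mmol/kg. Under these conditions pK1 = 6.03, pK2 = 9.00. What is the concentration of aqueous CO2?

α₀ = 1 / (1 + K1/[H⁺] + K1K2/[H⁺]²) = 1 / (1 + 10^+1.25 + 10^-0.47)
   = 1 / (1 + 17.783 + 0.33884) = 1/19.122 = 0.05230
[CO2*] = α₀ × DIC = 0.05230 × 7.53 = 0.394 mmol/kg

[CO2*] = 0.394 mmol/kg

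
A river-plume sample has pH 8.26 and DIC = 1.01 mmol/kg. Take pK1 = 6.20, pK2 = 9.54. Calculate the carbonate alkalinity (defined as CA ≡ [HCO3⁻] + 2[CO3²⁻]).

CA = [HCO3⁻] + 2[CO3²⁻] = (α₁ + 2α₂)·DIC
At pH 8.26: [H⁺]/K1 = 10^-2.06 = 0.0087096, K2/[H⁺] = 10^-1.28 = 0.052481
α₁ = 1/(1 + 0.0087096 + 0.052481) = 1/1.0612 = 0.9423; α₂ = α₁·K2/[H⁺] = 0.04945
α₁ + 2α₂ = 1.0412
CA = 1.0412 × 1.01 = 1.05 mmol/kg

CA = 1.05 mmol/kg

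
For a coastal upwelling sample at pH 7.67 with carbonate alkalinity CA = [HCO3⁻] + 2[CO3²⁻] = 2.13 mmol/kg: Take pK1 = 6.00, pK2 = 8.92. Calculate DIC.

DIC = 2.06 mmol/kg

CA = [HCO3⁻] + 2[CO3²⁻] = (α₁ + 2α₂)·DIC
At pH 7.67: [H⁺]/K1 = 10^-1.67 = 0.021380, K2/[H⁺] = 10^-1.25 = 0.056234
α₁ = 1/(1 + 0.021380 + 0.056234) = 1/1.0776 = 0.9280; α₂ = α₁·K2/[H⁺] = 0.05218
α₁ + 2α₂ = 1.0323
DIC = CA / (α₁ + 2α₂) = 2.13 / 1.0323 = 2.06 mmol/kg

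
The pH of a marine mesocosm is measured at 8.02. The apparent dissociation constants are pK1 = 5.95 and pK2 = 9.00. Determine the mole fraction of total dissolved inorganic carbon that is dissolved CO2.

α₀ = 0.00765

α₀ = 1 / (1 + K1/[H⁺] + K1K2/[H⁺]²) = 1 / (1 + 10^+2.07 + 10^+1.09)
   = 1 / (1 + 117.49 + 12.303) = 1/130.79 = 0.007646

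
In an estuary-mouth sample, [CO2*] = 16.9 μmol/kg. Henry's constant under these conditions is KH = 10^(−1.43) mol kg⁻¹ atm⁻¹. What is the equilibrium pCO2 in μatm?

pCO2 = 455 μatm

KH = 10^(−1.43) = 3.715×10^-2 mol kg⁻¹ atm⁻¹
pCO2 = [CO2*]/KH = 16.9×10^-6 / 3.715×10^-2 = 4.55×10^-4 atm = 455 μatm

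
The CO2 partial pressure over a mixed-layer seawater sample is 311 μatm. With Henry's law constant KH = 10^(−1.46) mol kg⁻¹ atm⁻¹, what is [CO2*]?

[CO2*] = 10.8 μmol/kg

KH = 10^(−1.46) = 3.467×10^-2 mol kg⁻¹ atm⁻¹
[CO2*] = KH · pCO2 = 3.467×10^-2 × 311×10^-6 atm = 1.08×10^-5 mol/kg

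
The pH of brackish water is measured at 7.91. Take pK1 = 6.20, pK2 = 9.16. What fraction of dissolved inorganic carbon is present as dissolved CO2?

α₀ = 0.0181

α₀ = 1 / (1 + K1/[H⁺] + K1K2/[H⁺]²) = 1 / (1 + 10^+1.71 + 10^+0.46)
   = 1 / (1 + 51.286 + 2.8840) = 1/55.170 = 0.01813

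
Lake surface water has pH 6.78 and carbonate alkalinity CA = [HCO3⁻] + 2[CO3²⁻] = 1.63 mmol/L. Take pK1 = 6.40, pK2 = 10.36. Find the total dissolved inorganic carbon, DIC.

DIC = 2.31 mmol/L

CA = [HCO3⁻] + 2[CO3²⁻] = (α₁ + 2α₂)·DIC
At pH 6.78: [H⁺]/K1 = 10^-0.38 = 0.41687, K2/[H⁺] = 10^-3.58 = 0.00026303
α₁ = 1/(1 + 0.41687 + 0.00026303) = 1/1.4171 = 0.7057; α₂ = α₁·K2/[H⁺] = 0.0001856
α₁ + 2α₂ = 0.7060
DIC = CA / (α₁ + 2α₂) = 1.63 / 0.7060 = 2.31 mmol/L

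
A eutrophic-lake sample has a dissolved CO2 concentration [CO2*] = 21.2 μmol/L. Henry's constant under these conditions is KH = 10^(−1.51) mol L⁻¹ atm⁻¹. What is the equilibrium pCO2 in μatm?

KH = 10^(−1.51) = 3.090×10^-2 mol L⁻¹ atm⁻¹
pCO2 = [CO2*]/KH = 21.2×10^-6 / 3.090×10^-2 = 6.86×10^-4 atm = 686 μatm

pCO2 = 686 μatm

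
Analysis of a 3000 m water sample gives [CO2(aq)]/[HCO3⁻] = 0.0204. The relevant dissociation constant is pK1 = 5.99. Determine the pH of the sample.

pH = 7.68

From K1 = [H⁺][HCO3⁻]/[CO2(aq)]:  pH = pK1 − log₁₀([CO2(aq)]/[HCO3⁻])
log₁₀(0.0204) = -1.690
pH = 5.99 − (-1.690) = 7.68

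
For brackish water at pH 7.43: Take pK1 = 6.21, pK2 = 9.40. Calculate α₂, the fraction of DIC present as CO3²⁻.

α₂ = 0.0100

α₂ = 1 / (1 + [H⁺]/K2 + [H⁺]²/(K1K2)) = 1 / (1 + 10^+1.97 + 10^+0.75)
   = 1 / (1 + 93.325 + 5.6234) = 1/99.949 = 0.01001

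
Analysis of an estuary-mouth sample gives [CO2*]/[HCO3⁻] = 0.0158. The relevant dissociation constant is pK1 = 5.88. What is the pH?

pH = 7.68

From K1 = [H⁺][HCO3⁻]/[CO2*]:  pH = pK1 − log₁₀([CO2*]/[HCO3⁻])
log₁₀(0.0158) = -1.801
pH = 5.88 − (-1.801) = 7.68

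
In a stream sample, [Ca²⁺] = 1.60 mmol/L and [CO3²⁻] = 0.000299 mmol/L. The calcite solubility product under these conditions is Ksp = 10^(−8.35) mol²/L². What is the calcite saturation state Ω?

Ω = 0.107

Ksp = 10^(−8.35) = 4.467×10^-9
Ω = [Ca²⁺][CO3²⁻]/Ksp = (1.60×10^-3)(0.000299×10^-3) / 4.467×10^-9 = 0.107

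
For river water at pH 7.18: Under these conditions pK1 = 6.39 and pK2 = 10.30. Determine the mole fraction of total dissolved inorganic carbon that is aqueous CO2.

α₀ = 0.139

α₀ = 1 / (1 + K1/[H⁺] + K1K2/[H⁺]²) = 1 / (1 + 10^+0.79 + 10^-2.33)
   = 1 / (1 + 6.1660 + 0.0046774) = 1/7.1706 = 0.1395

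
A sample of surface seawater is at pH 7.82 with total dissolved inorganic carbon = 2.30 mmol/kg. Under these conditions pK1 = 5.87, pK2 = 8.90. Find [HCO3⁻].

[HCO3⁻] = 2.10 mmol/kg

α₁ = 1 / (1 + [H⁺]/K1 + K2/[H⁺]) = 1 / (1 + 10^-1.95 + 10^-1.08)
   = 1 / (1 + 0.011220 + 0.083176) = 1/1.0944 = 0.9137
[HCO3⁻] = α₁ × DIC = 0.9137 × 2.30 = 2.10 mmol/kg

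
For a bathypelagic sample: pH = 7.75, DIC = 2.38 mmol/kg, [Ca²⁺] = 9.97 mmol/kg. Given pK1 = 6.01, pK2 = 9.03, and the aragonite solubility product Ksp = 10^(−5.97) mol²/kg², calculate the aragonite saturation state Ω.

Ω = 1.09

α₂ = 1 / (1 + [H⁺]/K2 + [H⁺]²/(K1K2)) = 1 / (1 + 10^+1.28 + 10^-0.46)
   = 1 / (1 + 19.055 + 0.34674) = 1/20.401 = 0.04902
[CO3²⁻] = α₂ × DIC = 0.04902 × 2.38 = 0.1167 mmol/kg
Ksp = 10^(−5.97) = 1.072×10^-6
Ω = [Ca²⁺][CO3²⁻]/Ksp = (9.97×10^-3)(1.167×10^-4) / 1.072×10^-6 = 1.09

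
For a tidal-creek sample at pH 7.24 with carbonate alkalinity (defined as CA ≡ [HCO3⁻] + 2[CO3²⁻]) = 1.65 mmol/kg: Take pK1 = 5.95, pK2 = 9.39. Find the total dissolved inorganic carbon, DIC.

CA = [HCO3⁻] + 2[CO3²⁻] = (α₁ + 2α₂)·DIC
At pH 7.24: [H⁺]/K1 = 10^-1.29 = 0.051286, K2/[H⁺] = 10^-2.15 = 0.0070795
α₁ = 1/(1 + 0.051286 + 0.0070795) = 1/1.0584 = 0.9449; α₂ = α₁·K2/[H⁺] = 0.006689
α₁ + 2α₂ = 0.9582
DIC = CA / (α₁ + 2α₂) = 1.65 / 0.9582 = 1.72 mmol/kg

DIC = 1.72 mmol/kg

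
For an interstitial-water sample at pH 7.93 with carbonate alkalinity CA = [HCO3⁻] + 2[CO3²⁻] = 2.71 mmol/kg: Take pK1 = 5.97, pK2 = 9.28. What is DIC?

CA = [HCO3⁻] + 2[CO3²⁻] = (α₁ + 2α₂)·DIC
At pH 7.93: [H⁺]/K1 = 10^-1.96 = 0.010965, K2/[H⁺] = 10^-1.35 = 0.044668
α₁ = 1/(1 + 0.010965 + 0.044668) = 1/1.0556 = 0.9473; α₂ = α₁·K2/[H⁺] = 0.04231
α₁ + 2α₂ = 1.0319
DIC = CA / (α₁ + 2α₂) = 2.71 / 1.0319 = 2.63 mmol/kg

DIC = 2.63 mmol/kg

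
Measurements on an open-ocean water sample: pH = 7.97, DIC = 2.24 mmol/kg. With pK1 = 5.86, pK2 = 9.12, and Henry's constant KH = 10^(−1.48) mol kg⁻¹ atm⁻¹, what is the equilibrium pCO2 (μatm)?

pCO2 = 487 μatm

α₀ = 1 / (1 + K1/[H⁺] + K1K2/[H⁺]²) = 1 / (1 + 10^+2.11 + 10^+0.96)
   = 1 / (1 + 128.82 + 9.1201) = 1/138.95 = 0.007197
[CO2*] = α₀ × DIC = 0.007197 × 2.24 = 0.01612 mmol/kg = 16.12 μmol/kg
pCO2 = [CO2*]/KH = 1.612×10^-5 / 3.311×10^-2 = 487 μatm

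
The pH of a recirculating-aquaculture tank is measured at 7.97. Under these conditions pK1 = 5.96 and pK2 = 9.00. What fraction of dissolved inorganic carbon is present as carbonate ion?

α₂ = 0.0846

α₂ = 1 / (1 + [H⁺]/K2 + [H⁺]²/(K1K2)) = 1 / (1 + 10^+1.03 + 10^-0.98)
   = 1 / (1 + 10.715 + 0.10471) = 1/11.820 = 0.08460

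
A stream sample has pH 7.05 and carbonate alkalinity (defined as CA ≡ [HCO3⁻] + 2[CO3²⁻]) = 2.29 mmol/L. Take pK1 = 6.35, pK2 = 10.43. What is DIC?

DIC = 2.75 mmol/L

CA = [HCO3⁻] + 2[CO3²⁻] = (α₁ + 2α₂)·DIC
At pH 7.05: [H⁺]/K1 = 10^-0.70 = 0.19953, K2/[H⁺] = 10^-3.38 = 0.00041687
α₁ = 1/(1 + 0.19953 + 0.00041687) = 1/1.1999 = 0.8334; α₂ = α₁·K2/[H⁺] = 0.0003474
α₁ + 2α₂ = 0.8341
DIC = CA / (α₁ + 2α₂) = 2.29 / 0.8341 = 2.75 mmol/L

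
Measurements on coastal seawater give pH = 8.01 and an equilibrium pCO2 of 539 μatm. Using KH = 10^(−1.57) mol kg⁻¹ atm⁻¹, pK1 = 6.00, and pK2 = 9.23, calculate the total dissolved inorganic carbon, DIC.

DIC = 1.59 mmol/kg

[CO2*] = KH · pCO2 = 10^(−1.57) × 539×10^-6 = 1.451×10^-5 mol/kg
α₀ = 1/(1 + K1/[H⁺] + K1K2/[H⁺]²) = 1/(1 + 10^+2.01 + 10^+0.79) = 0.009133
DIC = [CO2*]/α₀ = 1.451×10^-5 / 0.009133 = 1.59 mmol/kg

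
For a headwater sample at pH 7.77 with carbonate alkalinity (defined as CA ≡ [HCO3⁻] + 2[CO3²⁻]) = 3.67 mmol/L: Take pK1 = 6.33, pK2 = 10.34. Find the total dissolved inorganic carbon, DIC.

CA = [HCO3⁻] + 2[CO3²⁻] = (α₁ + 2α₂)·DIC
At pH 7.77: [H⁺]/K1 = 10^-1.44 = 0.036308, K2/[H⁺] = 10^-2.57 = 0.0026915
α₁ = 1/(1 + 0.036308 + 0.0026915) = 1/1.0390 = 0.9625; α₂ = α₁·K2/[H⁺] = 0.002591
α₁ + 2α₂ = 0.9676
DIC = CA / (α₁ + 2α₂) = 3.67 / 0.9676 = 3.79 mmol/L

DIC = 3.79 mmol/L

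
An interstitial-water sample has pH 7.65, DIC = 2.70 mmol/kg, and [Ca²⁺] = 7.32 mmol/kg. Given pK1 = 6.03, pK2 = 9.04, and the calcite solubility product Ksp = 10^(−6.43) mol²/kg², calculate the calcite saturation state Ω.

α₂ = 1 / (1 + [H⁺]/K2 + [H⁺]²/(K1K2)) = 1 / (1 + 10^+1.39 + 10^-0.23)
   = 1 / (1 + 24.547 + 0.58884) = 1/26.136 = 0.03826
[CO3²⁻] = α₂ × DIC = 0.03826 × 2.70 = 0.1033 mmol/kg
Ksp = 10^(−6.43) = 3.715×10^-7
Ω = [Ca²⁺][CO3²⁻]/Ksp = (7.32×10^-3)(1.033×10^-4) / 3.715×10^-7 = 2.04

Ω = 2.04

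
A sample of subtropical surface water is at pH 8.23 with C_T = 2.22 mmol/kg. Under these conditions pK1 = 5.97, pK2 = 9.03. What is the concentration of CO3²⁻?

[CO3²⁻] = 0.302 mmol/kg

α₂ = 1 / (1 + [H⁺]/K2 + [H⁺]²/(K1K2)) = 1 / (1 + 10^+0.80 + 10^-1.46)
   = 1 / (1 + 6.3096 + 0.034674) = 1/7.3442 = 0.1362
[CO3²⁻] = α₂ × DIC = 0.1362 × 2.22 = 0.302 mmol/kg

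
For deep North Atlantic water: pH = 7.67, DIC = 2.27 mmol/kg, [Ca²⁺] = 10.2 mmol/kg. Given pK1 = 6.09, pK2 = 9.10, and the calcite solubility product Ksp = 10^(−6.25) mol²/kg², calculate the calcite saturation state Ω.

Ω = 1.44

α₂ = 1 / (1 + [H⁺]/K2 + [H⁺]²/(K1K2)) = 1 / (1 + 10^+1.43 + 10^-0.15)
   = 1 / (1 + 26.915 + 0.70795) = 1/28.623 = 0.03494
[CO3²⁻] = α₂ × DIC = 0.03494 × 2.27 = 0.07931 mmol/kg
Ksp = 10^(−6.25) = 5.623×10^-7
Ω = [Ca²⁺][CO3²⁻]/Ksp = (10.2×10^-3)(7.931×10^-5) / 5.623×10^-7 = 1.44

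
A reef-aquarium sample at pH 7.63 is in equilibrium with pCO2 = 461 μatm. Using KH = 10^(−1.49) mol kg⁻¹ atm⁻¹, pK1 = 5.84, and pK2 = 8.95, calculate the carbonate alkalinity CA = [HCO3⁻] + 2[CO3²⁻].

CA = 1.01 mmol/kg

[CO2*] = KH · pCO2 = 10^(−1.49) × 461×10^-6 = 1.492×10^-5 mol/kg
α₀ = 1/(1 + K1/[H⁺] + K1K2/[H⁺]²) = 1/(1 + 10^+1.79 + 10^+0.47) = 0.01524
DIC = [CO2*]/α₀ = 1.492×10^-5 / 0.01524 = 0.9788 mmol/kg
CA = (α₁ + 2α₂)·DIC = (0.9398 + 2×0.04498) × 0.9788 = 1.01 mmol/kg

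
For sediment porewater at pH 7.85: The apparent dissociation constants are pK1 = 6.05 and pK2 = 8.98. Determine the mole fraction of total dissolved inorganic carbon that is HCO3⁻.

α₁ = 1 / (1 + [H⁺]/K1 + K2/[H⁺]) = 1 / (1 + 10^-1.80 + 10^-1.13)
   = 1 / (1 + 0.015849 + 0.074131) = 1/1.0900 = 0.9174

α₁ = 0.917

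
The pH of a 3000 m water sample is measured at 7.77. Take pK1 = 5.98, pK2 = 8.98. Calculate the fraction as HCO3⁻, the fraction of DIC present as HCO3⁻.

α₁ = 0.928

α₁ = 1 / (1 + [H⁺]/K1 + K2/[H⁺]) = 1 / (1 + 10^-1.79 + 10^-1.21)
   = 1 / (1 + 0.016218 + 0.061660) = 1/1.0779 = 0.9277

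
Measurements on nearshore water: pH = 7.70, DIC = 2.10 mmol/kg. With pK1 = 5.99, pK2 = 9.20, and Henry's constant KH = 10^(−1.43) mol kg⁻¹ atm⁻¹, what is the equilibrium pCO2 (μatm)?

pCO2 = 1050 μatm

α₀ = 1 / (1 + K1/[H⁺] + K1K2/[H⁺]²) = 1 / (1 + 10^+1.71 + 10^+0.21)
   = 1 / (1 + 51.286 + 1.6218) = 1/53.908 = 0.01855
[CO2*] = α₀ × DIC = 0.01855 × 2.10 = 0.03896 mmol/kg
pCO2 = [CO2*]/KH = 3.896×10^-5 / 3.715×10^-2 = 1050 μatm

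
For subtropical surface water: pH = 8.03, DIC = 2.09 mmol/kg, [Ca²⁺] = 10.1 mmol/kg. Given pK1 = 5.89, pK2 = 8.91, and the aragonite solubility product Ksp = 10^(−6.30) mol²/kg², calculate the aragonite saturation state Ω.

Ω = 4.87

α₂ = 1 / (1 + [H⁺]/K2 + [H⁺]²/(K1K2)) = 1 / (1 + 10^+0.88 + 10^-1.26)
   = 1 / (1 + 7.5858 + 0.054954) = 1/8.6407 = 0.1157
[CO3²⁻] = α₂ × DIC = 0.1157 × 2.09 = 0.2419 mmol/kg
Ksp = 10^(−6.30) = 5.012×10^-7
Ω = [Ca²⁺][CO3²⁻]/Ksp = (10.1×10^-3)(2.419×10^-4) / 5.012×10^-7 = 4.87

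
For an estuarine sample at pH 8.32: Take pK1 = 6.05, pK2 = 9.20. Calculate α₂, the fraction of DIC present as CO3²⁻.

α₂ = 1 / (1 + [H⁺]/K2 + [H⁺]²/(K1K2)) = 1 / (1 + 10^+0.88 + 10^-1.39)
   = 1 / (1 + 7.5858 + 0.040738) = 1/8.6265 = 0.1159

α₂ = 0.116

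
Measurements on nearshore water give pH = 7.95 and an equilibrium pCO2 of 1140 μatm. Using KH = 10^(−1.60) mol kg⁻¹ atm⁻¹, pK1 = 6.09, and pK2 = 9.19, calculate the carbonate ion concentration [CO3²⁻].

[CO3²⁻] = 0.119 mmol/kg

[CO2*] = KH · pCO2 = 10^(−1.60) × 1140×10^-6 = 2.864×10^-5 mol/kg
α₀ = 1/(1 + K1/[H⁺] + K1K2/[H⁺]²) = 1/(1 + 10^+1.86 + 10^+0.62) = 0.01288
DIC = [CO2*]/α₀ = 2.864×10^-5 / 0.01288 = 2.222 mmol/kg
[CO3²⁻] = α₂·DIC; α₂ = 0.05371, so [CO3²⁻] = 0.05371 × 2.222 = 0.119 mmol/kg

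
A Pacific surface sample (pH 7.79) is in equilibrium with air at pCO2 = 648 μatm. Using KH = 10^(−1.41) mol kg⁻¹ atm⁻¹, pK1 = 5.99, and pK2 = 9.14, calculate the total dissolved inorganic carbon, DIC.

[CO2*] = KH · pCO2 = 10^(−1.41) × 648×10^-6 = 2.521×10^-5 mol/kg
α₀ = 1/(1 + K1/[H⁺] + K1K2/[H⁺]²) = 1/(1 + 10^+1.80 + 10^+0.45) = 0.01494
DIC = [CO2*]/α₀ = 2.521×10^-5 / 0.01494 = 1.69 mmol/kg

DIC = 1.69 mmol/kg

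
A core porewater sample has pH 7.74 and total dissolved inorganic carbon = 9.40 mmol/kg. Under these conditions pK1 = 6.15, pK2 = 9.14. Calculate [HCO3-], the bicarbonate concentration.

α₁ = 1 / (1 + [H⁺]/K1 + K2/[H⁺]) = 1 / (1 + 10^-1.59 + 10^-1.40)
   = 1 / (1 + 0.025704 + 0.039811) = 1/1.0655 = 0.9385
[HCO3⁻] = α₁ × DIC = 0.9385 × 9.40 = 8.82 mmol/kg

[HCO3⁻] = 8.82 mmol/kg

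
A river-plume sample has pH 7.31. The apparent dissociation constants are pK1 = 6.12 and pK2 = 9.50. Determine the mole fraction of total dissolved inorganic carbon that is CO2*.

α₀ = 0.0603

α₀ = 1 / (1 + K1/[H⁺] + K1K2/[H⁺]²) = 1 / (1 + 10^+1.19 + 10^-1.00)
   = 1 / (1 + 15.488 + 0.10000) = 1/16.588 = 0.06028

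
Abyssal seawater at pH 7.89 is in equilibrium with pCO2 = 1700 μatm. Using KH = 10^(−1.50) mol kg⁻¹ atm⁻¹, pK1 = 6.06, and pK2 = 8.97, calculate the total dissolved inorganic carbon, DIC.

DIC = 3.99 mmol/kg

[CO2*] = KH · pCO2 = 10^(−1.50) × 1700×10^-6 = 5.376×10^-5 mol/kg
α₀ = 1/(1 + K1/[H⁺] + K1K2/[H⁺]²) = 1/(1 + 10^+1.83 + 10^+0.75) = 0.01347
DIC = [CO2*]/α₀ = 5.376×10^-5 / 0.01347 = 3.99 mmol/kg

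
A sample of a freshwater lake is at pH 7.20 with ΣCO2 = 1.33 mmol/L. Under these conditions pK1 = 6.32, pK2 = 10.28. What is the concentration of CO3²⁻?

α₂ = 1 / (1 + [H⁺]/K2 + [H⁺]²/(K1K2)) = 1 / (1 + 10^+3.08 + 10^+2.20)
   = 1 / (1 + 1202.3 + 158.49) = 1/1361.8 = 0.0007343
[CO3²⁻] = α₂ × DIC = 0.0007343 × 1.33 = 0.000977 mmol/L = 0.977 μmol/L

[CO3²⁻] = 0.977 μmol/L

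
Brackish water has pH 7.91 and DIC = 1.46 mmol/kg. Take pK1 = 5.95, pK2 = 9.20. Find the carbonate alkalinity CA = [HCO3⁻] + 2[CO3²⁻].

CA = 1.52 mmol/kg

CA = [HCO3⁻] + 2[CO3²⁻] = (α₁ + 2α₂)·DIC
At pH 7.91: [H⁺]/K1 = 10^-1.96 = 0.010965, K2/[H⁺] = 10^-1.29 = 0.051286
α₁ = 1/(1 + 0.010965 + 0.051286) = 1/1.0623 = 0.9414; α₂ = α₁·K2/[H⁺] = 0.04828
α₁ + 2α₂ = 1.0380
CA = 1.0380 × 1.46 = 1.52 mmol/kg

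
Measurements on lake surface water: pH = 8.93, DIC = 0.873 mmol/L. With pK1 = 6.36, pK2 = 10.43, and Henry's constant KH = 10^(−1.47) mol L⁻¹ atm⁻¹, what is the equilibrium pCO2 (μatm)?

pCO2 = 67.0 μatm

α₀ = 1 / (1 + K1/[H⁺] + K1K2/[H⁺]²) = 1 / (1 + 10^+2.57 + 10^+1.07)
   = 1 / (1 + 371.54 + 11.749) = 1/384.28 = 0.002602
[CO2*] = α₀ × DIC = 0.002602 × 0.873 = 0.002272 mmol/L = 2.272 μmol/L
pCO2 = [CO2*]/KH = 2.272×10^-6 / 3.388×10^-2 = 67.0 μatm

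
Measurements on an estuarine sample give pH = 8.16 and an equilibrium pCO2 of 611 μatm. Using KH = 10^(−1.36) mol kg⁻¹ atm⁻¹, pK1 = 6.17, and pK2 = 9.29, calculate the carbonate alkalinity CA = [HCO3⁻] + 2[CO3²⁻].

CA = 2.99 mmol/kg

[CO2*] = KH · pCO2 = 10^(−1.36) × 611×10^-6 = 2.667×10^-5 mol/kg
α₀ = 1/(1 + K1/[H⁺] + K1K2/[H⁺]²) = 1/(1 + 10^+1.99 + 10^+0.86) = 0.009437
DIC = [CO2*]/α₀ = 2.667×10^-5 / 0.009437 = 2.826 mmol/kg
CA = (α₁ + 2α₂)·DIC = (0.9222 + 2×0.06836) × 2.826 = 2.99 mmol/kg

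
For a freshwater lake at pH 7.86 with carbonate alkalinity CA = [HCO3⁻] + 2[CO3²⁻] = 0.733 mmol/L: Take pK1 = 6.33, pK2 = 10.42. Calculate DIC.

CA = [HCO3⁻] + 2[CO3²⁻] = (α₁ + 2α₂)·DIC
At pH 7.86: [H⁺]/K1 = 10^-1.53 = 0.029512, K2/[H⁺] = 10^-2.56 = 0.0027542
α₁ = 1/(1 + 0.029512 + 0.0027542) = 1/1.0323 = 0.9687; α₂ = α₁·K2/[H⁺] = 0.002668
α₁ + 2α₂ = 0.9741
DIC = CA / (α₁ + 2α₂) = 0.733 / 0.9741 = 0.753 mmol/L

DIC = 0.753 mmol/L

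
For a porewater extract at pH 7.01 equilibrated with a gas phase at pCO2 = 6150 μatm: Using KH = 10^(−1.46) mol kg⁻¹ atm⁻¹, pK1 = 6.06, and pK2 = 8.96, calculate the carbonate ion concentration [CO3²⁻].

[CO3²⁻] = 0.0213 mmol/kg

[CO2*] = KH · pCO2 = 10^(−1.46) × 6150×10^-6 = 2.132×10^-4 mol/kg
α₀ = 1/(1 + K1/[H⁺] + K1K2/[H⁺]²) = 1/(1 + 10^+0.95 + 10^-1.00) = 0.09988
DIC = [CO2*]/α₀ = 2.132×10^-4 / 0.09988 = 2.135 mmol/kg
[CO3²⁻] = α₂·DIC; α₂ = 0.009988, so [CO3²⁻] = 0.009988 × 2.135 = 0.0213 mmol/kg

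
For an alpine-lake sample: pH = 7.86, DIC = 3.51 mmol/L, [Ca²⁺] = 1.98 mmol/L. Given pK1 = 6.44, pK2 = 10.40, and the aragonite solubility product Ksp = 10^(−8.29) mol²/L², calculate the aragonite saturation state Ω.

Ω = 3.75

α₂ = 1 / (1 + [H⁺]/K2 + [H⁺]²/(K1K2)) = 1 / (1 + 10^+2.54 + 10^+1.12)
   = 1 / (1 + 346.74 + 13.183) = 1/360.92 = 0.002771
[CO3²⁻] = α₂ × DIC = 0.002771 × 3.51 = 0.009725 mmol/L = 9.725 μmol/L
Ksp = 10^(−8.29) = 5.129×10^-9
Ω = [Ca²⁺][CO3²⁻]/Ksp = (1.98×10^-3)(9.725×10^-6) / 5.129×10^-9 = 3.75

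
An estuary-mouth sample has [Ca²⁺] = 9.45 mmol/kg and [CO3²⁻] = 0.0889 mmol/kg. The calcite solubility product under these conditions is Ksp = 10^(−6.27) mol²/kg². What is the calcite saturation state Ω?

Ω = 1.56

Ksp = 10^(−6.27) = 5.370×10^-7
Ω = [Ca²⁺][CO3²⁻]/Ksp = (9.45×10^-3)(0.0889×10^-3) / 5.370×10^-7 = 1.56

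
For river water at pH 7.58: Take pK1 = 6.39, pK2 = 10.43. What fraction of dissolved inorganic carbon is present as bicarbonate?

α₁ = 0.938

α₁ = 1 / (1 + [H⁺]/K1 + K2/[H⁺]) = 1 / (1 + 10^-1.19 + 10^-2.85)
   = 1 / (1 + 0.064565 + 0.0014125) = 1/1.0660 = 0.9381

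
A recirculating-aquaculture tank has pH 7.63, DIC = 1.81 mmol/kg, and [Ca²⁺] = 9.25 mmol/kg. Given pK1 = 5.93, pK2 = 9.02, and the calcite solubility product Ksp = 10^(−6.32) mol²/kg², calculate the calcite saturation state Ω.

Ω = 1.34

α₂ = 1 / (1 + [H⁺]/K2 + [H⁺]²/(K1K2)) = 1 / (1 + 10^+1.39 + 10^-0.31)
   = 1 / (1 + 24.547 + 0.48978) = 1/26.037 = 0.03841
[CO3²⁻] = α₂ × DIC = 0.03841 × 1.81 = 0.06952 mmol/kg
Ksp = 10^(−6.32) = 4.786×10^-7
Ω = [Ca²⁺][CO3²⁻]/Ksp = (9.25×10^-3)(6.952×10^-5) / 4.786×10^-7 = 1.34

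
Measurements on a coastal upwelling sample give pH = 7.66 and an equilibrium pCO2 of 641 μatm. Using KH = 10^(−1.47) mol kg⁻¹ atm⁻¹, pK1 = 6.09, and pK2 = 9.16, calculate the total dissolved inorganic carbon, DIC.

[CO2*] = KH · pCO2 = 10^(−1.47) × 641×10^-6 = 2.172×10^-5 mol/kg
α₀ = 1/(1 + K1/[H⁺] + K1K2/[H⁺]²) = 1/(1 + 10^+1.57 + 10^+0.07) = 0.02543
DIC = [CO2*]/α₀ = 2.172×10^-5 / 0.02543 = 0.854 mmol/kg

DIC = 0.854 mmol/kg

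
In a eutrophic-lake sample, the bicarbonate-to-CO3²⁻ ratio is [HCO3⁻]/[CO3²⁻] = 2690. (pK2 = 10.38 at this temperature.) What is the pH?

From K2 = [H⁺][CO3²⁻]/[HCO3⁻]:  pH = pK2 − log₁₀([HCO3⁻]/[CO3²⁻])
log₁₀(2690) = +3.430
pH = 10.38 − (+3.430) = 6.95

pH = 6.95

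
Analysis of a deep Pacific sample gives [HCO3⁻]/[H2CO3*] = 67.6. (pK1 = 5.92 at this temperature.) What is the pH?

From K1 = [H⁺][HCO3⁻]/[H2CO3*]:  pH = pK1 + log₁₀([HCO3⁻]/[H2CO3*])
log₁₀(67.6) = +1.830
pH = 5.92 + (+1.830) = 7.75

pH = 7.75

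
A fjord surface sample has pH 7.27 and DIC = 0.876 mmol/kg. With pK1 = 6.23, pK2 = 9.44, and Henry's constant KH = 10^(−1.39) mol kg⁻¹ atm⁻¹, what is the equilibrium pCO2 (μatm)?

α₀ = 1 / (1 + K1/[H⁺] + K1K2/[H⁺]²) = 1 / (1 + 10^+1.04 + 10^-1.13)
   = 1 / (1 + 10.965 + 0.074131) = 1/12.039 = 0.08306
[CO2*] = α₀ × DIC = 0.08306 × 0.876 = 0.07276 mmol/kg
pCO2 = [CO2*]/KH = 7.276×10^-5 / 4.074×10^-2 = 1790 μatm

pCO2 = 1790 μatm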